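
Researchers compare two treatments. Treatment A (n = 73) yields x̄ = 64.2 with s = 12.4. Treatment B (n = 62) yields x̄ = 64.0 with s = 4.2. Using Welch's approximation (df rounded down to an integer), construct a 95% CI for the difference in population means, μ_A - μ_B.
(-2.87, 3.27)

Difference: x̄₁ - x̄₂ = 0.20
SE = √(s₁²/n₁ + s₂²/n₂) = √(12.4²/73 + 4.2²/62) = 1.5462
df = 90.81 → 90 (Welch–Satterthwaite, rounded down)
t* = 1.987

CI: 0.20 ± 1.987 · 1.5462 = 0.20 ± 3.07 = (-2.87, 3.27)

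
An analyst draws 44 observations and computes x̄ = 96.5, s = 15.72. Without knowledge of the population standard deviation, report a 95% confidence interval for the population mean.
(91.72, 101.28)

t-interval (σ unknown):
df = n - 1 = 43
t* = 2.017 for 95% confidence

Margin of error = t* · s/√n = 2.017 · 15.72/√44 = 4.78

CI: (91.72, 101.28)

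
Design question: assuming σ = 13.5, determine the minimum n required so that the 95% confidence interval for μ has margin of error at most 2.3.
n ≥ 133

For margin E ≤ 2.3:
n ≥ (z* · σ / E)²
n ≥ (1.960 · 13.5 / 2.3)²
n ≥ 132.35

Minimum n = 133 (rounding up)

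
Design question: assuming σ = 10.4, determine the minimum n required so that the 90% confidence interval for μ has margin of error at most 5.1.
n ≥ 12

For margin E ≤ 5.1:
n ≥ (z* · σ / E)²
n ≥ (1.645 · 10.4 / 5.1)²
n ≥ 11.25

Minimum n = 12 (rounding up)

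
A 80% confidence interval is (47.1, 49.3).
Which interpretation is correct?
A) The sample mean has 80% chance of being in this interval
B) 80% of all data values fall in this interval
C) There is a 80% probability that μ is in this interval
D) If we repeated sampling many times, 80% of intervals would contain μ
D

A) Wrong — x̄ is observed and sits in the interval by construction.
B) Wrong — a CI is about the parameter μ, not individual data values.
C) Wrong — μ is fixed; the randomness lives in the interval, not in μ.
D) Correct — this is the frequentist long-run coverage interpretation.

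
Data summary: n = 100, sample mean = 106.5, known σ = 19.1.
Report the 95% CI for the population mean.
(102.76, 110.24)

z-interval (σ known):
z* = 1.960 for 95% confidence

Margin of error = z* · σ/√n = 1.960 · 19.1/√100 = 3.74

CI: (106.5 - 3.74, 106.5 + 3.74) = (102.76, 110.24)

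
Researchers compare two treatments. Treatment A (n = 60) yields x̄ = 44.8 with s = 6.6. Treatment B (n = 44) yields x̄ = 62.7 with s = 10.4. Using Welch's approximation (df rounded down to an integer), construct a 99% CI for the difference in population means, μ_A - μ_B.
(-22.63, -13.17)

Difference: x̄₁ - x̄₂ = -17.90
SE = √(s₁²/n₁ + s₂²/n₂) = √(6.6²/60 + 10.4²/44) = 1.7844
df = 67.84 → 67 (Welch–Satterthwaite, rounded down)
t* = 2.651

CI: -17.90 ± 2.651 · 1.7844 = -17.90 ± 4.73 = (-22.63, -13.17)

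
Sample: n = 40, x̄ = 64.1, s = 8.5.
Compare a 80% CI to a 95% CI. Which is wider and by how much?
95% CI is wider by 1.93

df = 39
80% CI: t* = 1.304, (62.35, 65.85), width = 2 · t* · s/√n = 3.51
95% CI: t* = 2.023, (61.38, 66.82), width = 2 · t* · s/√n = 5.44

The 95% CI is wider by 5.44 - 3.51 = 1.93.
Higher confidence requires a wider interval.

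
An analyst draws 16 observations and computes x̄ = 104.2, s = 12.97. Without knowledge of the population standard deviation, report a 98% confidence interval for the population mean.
(95.76, 112.64)

t-interval (σ unknown):
df = n - 1 = 15
t* = 2.602 for 98% confidence

Margin of error = t* · s/√n = 2.602 · 12.97/√16 = 8.44

CI: (95.76, 112.64)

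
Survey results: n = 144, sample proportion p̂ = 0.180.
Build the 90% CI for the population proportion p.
(0.127, 0.233)

Proportion CI:
SE = √(p̂(1-p̂)/n) = √(0.180 · 0.820 / 144) = 0.03202

z* = 1.645
Margin = z* · SE = 1.645 · 0.03202 = 0.0527

CI: 0.180 ± 0.0527 = (0.127, 0.233)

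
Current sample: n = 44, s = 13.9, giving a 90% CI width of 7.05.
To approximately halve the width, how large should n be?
n ≈ 176

CI width ∝ 1/√n
To reduce width by factor 2, need √n to grow by 2 → need 2² = 4 times as many samples.

Current: n = 44, width = 7.05
New: n = 176, width ≈ 3.47

Width reduced by factor of 7.05/3.47 = 2.03.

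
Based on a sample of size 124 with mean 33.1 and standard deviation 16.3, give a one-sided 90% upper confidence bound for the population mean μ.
μ ≤ 34.99

Upper bound (one-sided):
t* = 1.288 (one-sided for 90%)
Upper bound = x̄ + t* · s/√n = 33.1 + 1.288 · 16.3/√124 = 34.99

We are 90% confident that μ ≤ 34.99.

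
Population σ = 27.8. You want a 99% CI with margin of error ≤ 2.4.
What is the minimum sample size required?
n ≥ 891

For margin E ≤ 2.4:
n ≥ (z* · σ / E)²
n ≥ (2.576 · 27.8 / 2.4)²
n ≥ 890.35

Minimum n = 891 (rounding up)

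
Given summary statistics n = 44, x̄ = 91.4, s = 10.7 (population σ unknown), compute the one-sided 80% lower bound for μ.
μ ≥ 90.03

Lower bound (one-sided):
t* = 0.850 (one-sided for 80%)
Lower bound = x̄ - t* · s/√n = 91.4 - 0.850 · 10.7/√44 = 90.03

We are 80% confident that μ ≥ 90.03.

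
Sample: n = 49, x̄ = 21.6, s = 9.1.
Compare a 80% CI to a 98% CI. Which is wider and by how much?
98% CI is wider by 2.88

df = 48
80% CI: t* = 1.299, (19.91, 23.29), width = 2 · t* · s/√n = 3.38
98% CI: t* = 2.407, (18.47, 24.73), width = 2 · t* · s/√n = 6.26

The 98% CI is wider by 6.26 - 3.38 = 2.88.
Higher confidence requires a wider interval.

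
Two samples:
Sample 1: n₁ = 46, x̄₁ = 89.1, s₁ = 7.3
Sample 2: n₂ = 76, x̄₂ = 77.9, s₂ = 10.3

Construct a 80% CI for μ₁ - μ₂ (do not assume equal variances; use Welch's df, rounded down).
(9.14, 13.26)

Difference: x̄₁ - x̄₂ = 11.20
SE = √(s₁²/n₁ + s₂²/n₂) = √(7.3²/46 + 10.3²/76) = 1.5982
df = 116.92 → 116 (Welch–Satterthwaite, rounded down)
t* = 1.289

CI: 11.20 ± 1.289 · 1.5982 = 11.20 ± 2.06 = (9.14, 13.26)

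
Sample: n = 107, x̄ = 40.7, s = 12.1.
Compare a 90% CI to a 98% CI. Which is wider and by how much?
98% CI is wider by 1.65

df = 106
90% CI: t* = 1.659, (38.76, 42.64), width = 2 · t* · s/√n = 3.88
98% CI: t* = 2.362, (37.94, 43.46), width = 2 · t* · s/√n = 5.53

The 98% CI is wider by 5.53 - 3.88 = 1.65.
Higher confidence requires a wider interval.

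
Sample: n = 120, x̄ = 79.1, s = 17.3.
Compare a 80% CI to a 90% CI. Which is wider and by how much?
90% CI is wider by 1.17

df = 119
80% CI: t* = 1.289, (77.06, 81.14), width = 2 · t* · s/√n = 4.07
90% CI: t* = 1.658, (76.48, 81.72), width = 2 · t* · s/√n = 5.24

The 90% CI is wider by 5.24 - 4.07 = 1.17.
Higher confidence requires a wider interval.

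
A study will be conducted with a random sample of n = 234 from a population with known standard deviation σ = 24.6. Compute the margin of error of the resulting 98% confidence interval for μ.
Margin of error = 3.74

Margin of error = z* · σ/√n
= 2.326 · 24.6/√234
= 2.326 · 24.6/15.2971
= 3.74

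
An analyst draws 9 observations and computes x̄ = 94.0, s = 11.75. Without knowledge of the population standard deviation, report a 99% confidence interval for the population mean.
(80.86, 107.14)

t-interval (σ unknown):
df = n - 1 = 8
t* = 3.355 for 99% confidence

Margin of error = t* · s/√n = 3.355 · 11.75/√9 = 13.14

CI: (80.86, 107.14)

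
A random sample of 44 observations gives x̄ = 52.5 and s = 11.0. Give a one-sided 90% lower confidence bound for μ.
μ ≥ 50.34

Lower bound (one-sided):
t* = 1.302 (one-sided for 90%)
Lower bound = x̄ - t* · s/√n = 52.5 - 1.302 · 11.0/√44 = 50.34

We are 90% confident that μ ≥ 50.34.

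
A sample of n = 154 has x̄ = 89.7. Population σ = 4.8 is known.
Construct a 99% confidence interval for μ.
(88.70, 90.70)

z-interval (σ known):
z* = 2.576 for 99% confidence

Margin of error = z* · σ/√n = 2.576 · 4.8/√154 = 1.00

CI: (89.7 - 1.00, 89.7 + 1.00) = (88.70, 90.70)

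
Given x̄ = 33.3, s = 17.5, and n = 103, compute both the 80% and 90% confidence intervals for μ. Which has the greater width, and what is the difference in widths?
90% CI is wider by 1.27

df = 102
80% CI: t* = 1.290, (31.08, 35.52), width = 2 · t* · s/√n = 4.45
90% CI: t* = 1.660, (30.44, 36.16), width = 2 · t* · s/√n = 5.72

The 90% CI is wider by 5.72 - 4.45 = 1.27.
Higher confidence requires a wider interval.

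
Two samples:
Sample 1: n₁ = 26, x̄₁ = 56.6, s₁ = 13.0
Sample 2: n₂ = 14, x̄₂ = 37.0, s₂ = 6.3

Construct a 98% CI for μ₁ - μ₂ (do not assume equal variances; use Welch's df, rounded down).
(12.17, 27.03)

Difference: x̄₁ - x̄₂ = 19.60
SE = √(s₁²/n₁ + s₂²/n₂) = √(13.0²/26 + 6.3²/14) = 3.0553
df = 37.75 → 37 (Welch–Satterthwaite, rounded down)
t* = 2.431

CI: 19.60 ± 2.431 · 3.0553 = 19.60 ± 7.43 = (12.17, 27.03)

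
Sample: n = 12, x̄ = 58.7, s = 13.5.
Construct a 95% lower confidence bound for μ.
μ ≥ 51.70

Lower bound (one-sided):
t* = 1.796 (one-sided for 95%)
Lower bound = x̄ - t* · s/√n = 58.7 - 1.796 · 13.5/√12 = 51.70

We are 95% confident that μ ≥ 51.70.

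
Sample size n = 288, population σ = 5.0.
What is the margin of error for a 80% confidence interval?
Margin of error = 0.38

Margin of error = z* · σ/√n
= 1.282 · 5.0/√288
= 1.282 · 5.0/16.9706
= 0.38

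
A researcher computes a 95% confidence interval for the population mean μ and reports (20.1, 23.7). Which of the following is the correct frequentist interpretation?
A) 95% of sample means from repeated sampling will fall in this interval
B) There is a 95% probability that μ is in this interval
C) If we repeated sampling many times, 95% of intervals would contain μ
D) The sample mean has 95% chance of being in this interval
C

A) Wrong — coverage applies to intervals containing μ, not to future x̄ values.
B) Wrong — μ is fixed; the randomness lives in the interval, not in μ.
C) Correct — this is the frequentist long-run coverage interpretation.
D) Wrong — x̄ is observed and sits in the interval by construction.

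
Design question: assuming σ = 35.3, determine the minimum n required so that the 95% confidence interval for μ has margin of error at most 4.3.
n ≥ 259

For margin E ≤ 4.3:
n ≥ (z* · σ / E)²
n ≥ (1.960 · 35.3 / 4.3)²
n ≥ 258.90

Minimum n = 259 (rounding up)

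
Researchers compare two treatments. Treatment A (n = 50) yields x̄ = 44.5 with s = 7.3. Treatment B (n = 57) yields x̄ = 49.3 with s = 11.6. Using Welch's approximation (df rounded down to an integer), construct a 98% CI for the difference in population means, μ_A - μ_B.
(-9.18, -0.42)

Difference: x̄₁ - x̄₂ = -4.80
SE = √(s₁²/n₁ + s₂²/n₂) = √(7.3²/50 + 11.6²/57) = 1.8511
df = 95.69 → 95 (Welch–Satterthwaite, rounded down)
t* = 2.366

CI: -4.80 ± 2.366 · 1.8511 = -4.80 ± 4.38 = (-9.18, -0.42)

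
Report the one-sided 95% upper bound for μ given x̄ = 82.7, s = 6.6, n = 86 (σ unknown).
μ ≤ 83.88

Upper bound (one-sided):
t* = 1.663 (one-sided for 95%)
Upper bound = x̄ + t* · s/√n = 82.7 + 1.663 · 6.6/√86 = 83.88

We are 95% confident that μ ≤ 83.88.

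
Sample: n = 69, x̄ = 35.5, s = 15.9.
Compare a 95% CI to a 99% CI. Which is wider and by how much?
99% CI is wider by 2.50

df = 68
95% CI: t* = 1.995, (31.68, 39.32), width = 2 · t* · s/√n = 7.64
99% CI: t* = 2.650, (30.43, 40.57), width = 2 · t* · s/√n = 10.14

The 99% CI is wider by 10.14 - 7.64 = 2.50.
Higher confidence requires a wider interval.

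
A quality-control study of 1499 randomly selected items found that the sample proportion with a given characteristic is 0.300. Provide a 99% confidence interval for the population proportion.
(0.270, 0.330)

Proportion CI:
SE = √(p̂(1-p̂)/n) = √(0.300 · 0.700 / 1499) = 0.01184

z* = 2.576
Margin = z* · SE = 2.576 · 0.01184 = 0.0305

CI: 0.300 ± 0.0305 = (0.270, 0.330)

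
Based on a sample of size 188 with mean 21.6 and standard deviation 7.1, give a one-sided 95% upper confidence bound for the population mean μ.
μ ≤ 22.46

Upper bound (one-sided):
t* = 1.653 (one-sided for 95%)
Upper bound = x̄ + t* · s/√n = 21.6 + 1.653 · 7.1/√188 = 22.46

We are 95% confident that μ ≤ 22.46.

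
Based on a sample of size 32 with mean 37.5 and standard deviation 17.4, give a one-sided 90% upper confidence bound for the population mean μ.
μ ≤ 41.53

Upper bound (one-sided):
t* = 1.309 (one-sided for 90%)
Upper bound = x̄ + t* · s/√n = 37.5 + 1.309 · 17.4/√32 = 41.53

We are 90% confident that μ ≤ 41.53.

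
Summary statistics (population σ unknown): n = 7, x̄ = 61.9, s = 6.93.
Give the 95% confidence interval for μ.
(55.49, 68.31)

t-interval (σ unknown):
df = n - 1 = 6
t* = 2.447 for 95% confidence

Margin of error = t* · s/√n = 2.447 · 6.93/√7 = 6.41

CI: (55.49, 68.31)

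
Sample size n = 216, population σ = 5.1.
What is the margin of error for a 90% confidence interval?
Margin of error = 0.57

Margin of error = z* · σ/√n
= 1.645 · 5.1/√216
= 1.645 · 5.1/14.6969
= 0.57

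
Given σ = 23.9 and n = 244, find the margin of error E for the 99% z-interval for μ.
Margin of error = 3.94

Margin of error = z* · σ/√n
= 2.576 · 23.9/√244
= 2.576 · 23.9/15.6205
= 3.94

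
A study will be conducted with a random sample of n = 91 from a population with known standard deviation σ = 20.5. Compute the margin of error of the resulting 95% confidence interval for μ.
Margin of error = 4.21

Margin of error = z* · σ/√n
= 1.960 · 20.5/√91
= 1.960 · 20.5/9.5394
= 4.21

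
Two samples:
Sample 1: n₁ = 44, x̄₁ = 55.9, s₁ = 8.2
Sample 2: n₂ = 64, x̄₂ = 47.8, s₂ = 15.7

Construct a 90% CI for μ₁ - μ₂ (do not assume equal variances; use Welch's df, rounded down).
(4.25, 11.95)

Difference: x̄₁ - x̄₂ = 8.10
SE = √(s₁²/n₁ + s₂²/n₂) = √(8.2²/44 + 15.7²/64) = 2.3194
df = 99.88 → 99 (Welch–Satterthwaite, rounded down)
t* = 1.660

CI: 8.10 ± 1.660 · 2.3194 = 8.10 ± 3.85 = (4.25, 11.95)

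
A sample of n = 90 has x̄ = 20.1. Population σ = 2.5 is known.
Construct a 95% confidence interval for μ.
(19.58, 20.62)

z-interval (σ known):
z* = 1.960 for 95% confidence

Margin of error = z* · σ/√n = 1.960 · 2.5/√90 = 0.52

CI: (20.1 - 0.52, 20.1 + 0.52) = (19.58, 20.62)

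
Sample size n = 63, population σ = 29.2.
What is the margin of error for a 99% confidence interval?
Margin of error = 9.48

Margin of error = z* · σ/√n
= 2.576 · 29.2/√63
= 2.576 · 29.2/7.9373
= 9.48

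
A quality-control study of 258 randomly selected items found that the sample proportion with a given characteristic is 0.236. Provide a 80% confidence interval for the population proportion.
(0.202, 0.270)

Proportion CI:
SE = √(p̂(1-p̂)/n) = √(0.236 · 0.764 / 258) = 0.02644

z* = 1.282
Margin = z* · SE = 1.282 · 0.02644 = 0.0339

CI: 0.236 ± 0.0339 = (0.202, 0.270)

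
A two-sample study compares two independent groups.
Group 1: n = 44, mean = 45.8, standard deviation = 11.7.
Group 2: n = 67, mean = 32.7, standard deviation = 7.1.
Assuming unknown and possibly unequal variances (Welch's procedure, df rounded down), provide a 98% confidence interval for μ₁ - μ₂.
(8.41, 17.79)

Difference: x̄₁ - x̄₂ = 13.10
SE = √(s₁²/n₁ + s₂²/n₂) = √(11.7²/44 + 7.1²/67) = 1.9656
df = 63.88 → 63 (Welch–Satterthwaite, rounded down)
t* = 2.387

CI: 13.10 ± 2.387 · 1.9656 = 13.10 ± 4.69 = (8.41, 17.79)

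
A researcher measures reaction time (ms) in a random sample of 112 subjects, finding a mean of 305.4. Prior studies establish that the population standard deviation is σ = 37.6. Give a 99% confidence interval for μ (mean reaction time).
(296.25, 314.55)

z-interval (σ known):
z* = 2.576 for 99% confidence

Margin of error = z* · σ/√n = 2.576 · 37.6/√112 = 9.15

CI: (305.4 - 9.15, 305.4 + 9.15) = (296.25, 314.55)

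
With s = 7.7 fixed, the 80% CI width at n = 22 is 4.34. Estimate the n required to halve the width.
n ≈ 88

CI width ∝ 1/√n
To reduce width by factor 2, need √n to grow by 2 → need 2² = 4 times as many samples.

Current: n = 22, width = 4.34
New: n = 88, width ≈ 2.12

Width reduced by factor of 4.34/2.12 = 2.05.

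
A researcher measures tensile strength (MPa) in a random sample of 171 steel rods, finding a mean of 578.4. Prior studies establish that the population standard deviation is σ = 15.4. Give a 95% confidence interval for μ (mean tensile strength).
(576.09, 580.71)

z-interval (σ known):
z* = 1.960 for 95% confidence

Margin of error = z* · σ/√n = 1.960 · 15.4/√171 = 2.31

CI: (578.4 - 2.31, 578.4 + 2.31) = (576.09, 580.71)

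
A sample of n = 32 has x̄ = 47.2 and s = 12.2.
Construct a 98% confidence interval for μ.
(41.91, 52.49)

t-interval (σ unknown):
df = n - 1 = 31
t* = 2.453 for 98% confidence

Margin of error = t* · s/√n = 2.453 · 12.2/√32 = 5.29

CI: (41.91, 52.49)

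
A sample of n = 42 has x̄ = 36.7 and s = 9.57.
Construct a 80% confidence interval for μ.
(34.78, 38.62)

t-interval (σ unknown):
df = n - 1 = 41
t* = 1.303 for 80% confidence

Margin of error = t* · s/√n = 1.303 · 9.57/√42 = 1.92

CI: (34.78, 38.62)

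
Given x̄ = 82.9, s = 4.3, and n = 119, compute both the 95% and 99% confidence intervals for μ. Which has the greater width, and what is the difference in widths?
99% CI is wider by 0.50

df = 118
95% CI: t* = 1.980, (82.12, 83.68), width = 2 · t* · s/√n = 1.56
99% CI: t* = 2.618, (81.87, 83.93), width = 2 · t* · s/√n = 2.06

The 99% CI is wider by 2.06 - 1.56 = 0.50.
Higher confidence requires a wider interval.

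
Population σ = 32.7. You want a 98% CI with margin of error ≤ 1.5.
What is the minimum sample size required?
n ≥ 2572

For margin E ≤ 1.5:
n ≥ (z* · σ / E)²
n ≥ (2.326 · 32.7 / 1.5)²
n ≥ 2571.18

Minimum n = 2572 (rounding up)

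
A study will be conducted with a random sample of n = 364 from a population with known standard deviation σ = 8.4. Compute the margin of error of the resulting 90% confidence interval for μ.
Margin of error = 0.72

Margin of error = z* · σ/√n
= 1.645 · 8.4/√364
= 1.645 · 8.4/19.0788
= 0.72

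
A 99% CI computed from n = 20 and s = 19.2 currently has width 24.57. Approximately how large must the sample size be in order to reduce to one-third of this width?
n ≈ 180

CI width ∝ 1/√n
To reduce width by factor 3, need √n to grow by 3 → need 3² = 9 times as many samples.

Current: n = 20, width = 24.57
New: n = 180, width ≈ 7.45

Width reduced by factor of 24.57/7.45 = 3.30.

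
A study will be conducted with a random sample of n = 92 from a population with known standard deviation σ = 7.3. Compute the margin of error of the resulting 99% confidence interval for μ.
Margin of error = 1.96

Margin of error = z* · σ/√n
= 2.576 · 7.3/√92
= 2.576 · 7.3/9.5917
= 1.96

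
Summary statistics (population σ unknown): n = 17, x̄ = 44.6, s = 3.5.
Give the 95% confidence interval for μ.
(42.80, 46.40)

t-interval (σ unknown):
df = n - 1 = 16
t* = 2.120 for 95% confidence

Margin of error = t* · s/√n = 2.120 · 3.5/√17 = 1.80

CI: (42.80, 46.40)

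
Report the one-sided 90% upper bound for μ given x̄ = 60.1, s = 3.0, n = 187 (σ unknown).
μ ≤ 60.38

Upper bound (one-sided):
t* = 1.286 (one-sided for 90%)
Upper bound = x̄ + t* · s/√n = 60.1 + 1.286 · 3.0/√187 = 60.38

We are 90% confident that μ ≤ 60.38.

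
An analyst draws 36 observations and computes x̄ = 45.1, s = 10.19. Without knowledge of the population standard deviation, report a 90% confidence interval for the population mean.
(42.23, 47.97)

t-interval (σ unknown):
df = n - 1 = 35
t* = 1.690 for 90% confidence

Margin of error = t* · s/√n = 1.690 · 10.19/√36 = 2.87

CI: (42.23, 47.97)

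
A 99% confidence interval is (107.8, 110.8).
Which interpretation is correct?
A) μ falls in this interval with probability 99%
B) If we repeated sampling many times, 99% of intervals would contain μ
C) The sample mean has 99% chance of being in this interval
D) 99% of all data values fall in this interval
B

A) Wrong — μ is fixed; the randomness lives in the interval, not in μ.
B) Correct — this is the frequentist long-run coverage interpretation.
C) Wrong — x̄ is observed and sits in the interval by construction.
D) Wrong — a CI is about the parameter μ, not individual data values.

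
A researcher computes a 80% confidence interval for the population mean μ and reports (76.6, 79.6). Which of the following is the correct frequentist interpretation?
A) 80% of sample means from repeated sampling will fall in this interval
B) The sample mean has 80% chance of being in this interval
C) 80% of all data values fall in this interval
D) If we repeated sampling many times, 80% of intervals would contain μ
D

A) Wrong — coverage applies to intervals containing μ, not to future x̄ values.
B) Wrong — x̄ is observed and sits in the interval by construction.
C) Wrong — a CI is about the parameter μ, not individual data values.
D) Correct — this is the frequentist long-run coverage interpretation.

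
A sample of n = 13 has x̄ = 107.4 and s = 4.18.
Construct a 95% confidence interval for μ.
(104.87, 109.93)

t-interval (σ unknown):
df = n - 1 = 12
t* = 2.179 for 95% confidence

Margin of error = t* · s/√n = 2.179 · 4.18/√13 = 2.53

CI: (104.87, 109.93)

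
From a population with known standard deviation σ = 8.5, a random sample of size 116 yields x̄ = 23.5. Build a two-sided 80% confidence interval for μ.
(22.49, 24.51)

z-interval (σ known):
z* = 1.282 for 80% confidence

Margin of error = z* · σ/√n = 1.282 · 8.5/√116 = 1.01

CI: (23.5 - 1.01, 23.5 + 1.01) = (22.49, 24.51)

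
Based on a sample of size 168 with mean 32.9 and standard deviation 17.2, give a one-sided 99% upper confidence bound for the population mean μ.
μ ≤ 36.02

Upper bound (one-sided):
t* = 2.349 (one-sided for 99%)
Upper bound = x̄ + t* · s/√n = 32.9 + 2.349 · 17.2/√168 = 36.02

We are 99% confident that μ ≤ 36.02.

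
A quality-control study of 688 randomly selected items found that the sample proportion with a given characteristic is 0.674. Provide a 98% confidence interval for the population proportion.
(0.632, 0.716)

Proportion CI:
SE = √(p̂(1-p̂)/n) = √(0.674 · 0.326 / 688) = 0.01787

z* = 2.326
Margin = z* · SE = 2.326 · 0.01787 = 0.0416

CI: 0.674 ± 0.0416 = (0.632, 0.716)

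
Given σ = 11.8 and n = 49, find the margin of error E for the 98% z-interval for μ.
Margin of error = 3.92

Margin of error = z* · σ/√n
= 2.326 · 11.8/√49
= 2.326 · 11.8/7.0000
= 3.92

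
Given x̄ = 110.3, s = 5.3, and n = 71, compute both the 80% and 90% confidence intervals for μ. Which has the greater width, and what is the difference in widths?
90% CI is wider by 0.47

df = 70
80% CI: t* = 1.294, (109.49, 111.11), width = 2 · t* · s/√n = 1.63
90% CI: t* = 1.667, (109.25, 111.35), width = 2 · t* · s/√n = 2.10

The 90% CI is wider by 2.10 - 1.63 = 0.47.
Higher confidence requires a wider interval.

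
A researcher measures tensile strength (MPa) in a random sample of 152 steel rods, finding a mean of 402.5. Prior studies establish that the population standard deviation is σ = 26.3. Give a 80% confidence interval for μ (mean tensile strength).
(399.77, 405.23)

z-interval (σ known):
z* = 1.282 for 80% confidence

Margin of error = z* · σ/√n = 1.282 · 26.3/√152 = 2.73

CI: (402.5 - 2.73, 402.5 + 2.73) = (399.77, 405.23)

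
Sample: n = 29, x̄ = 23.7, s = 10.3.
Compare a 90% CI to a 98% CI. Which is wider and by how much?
98% CI is wider by 2.93

df = 28
90% CI: t* = 1.701, (20.45, 26.95), width = 2 · t* · s/√n = 6.51
98% CI: t* = 2.467, (18.98, 28.42), width = 2 · t* · s/√n = 9.44

The 98% CI is wider by 9.44 - 6.51 = 2.93.
Higher confidence requires a wider interval.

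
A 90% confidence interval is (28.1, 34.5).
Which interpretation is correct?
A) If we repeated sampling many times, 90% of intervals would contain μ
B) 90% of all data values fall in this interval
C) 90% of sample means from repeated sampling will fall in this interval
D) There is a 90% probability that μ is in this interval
A

A) Correct — this is the frequentist long-run coverage interpretation.
B) Wrong — a CI is about the parameter μ, not individual data values.
C) Wrong — coverage applies to intervals containing μ, not to future x̄ values.
D) Wrong — μ is fixed; the randomness lives in the interval, not in μ.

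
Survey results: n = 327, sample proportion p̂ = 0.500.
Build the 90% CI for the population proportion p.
(0.455, 0.545)

Proportion CI:
SE = √(p̂(1-p̂)/n) = √(0.500 · 0.500 / 327) = 0.02765

z* = 1.645
Margin = z* · SE = 1.645 · 0.02765 = 0.0455

CI: 0.500 ± 0.0455 = (0.455, 0.545)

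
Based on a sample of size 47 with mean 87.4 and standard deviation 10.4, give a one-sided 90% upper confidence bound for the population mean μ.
μ ≤ 89.37

Upper bound (one-sided):
t* = 1.300 (one-sided for 90%)
Upper bound = x̄ + t* · s/√n = 87.4 + 1.300 · 10.4/√47 = 89.37

We are 90% confident that μ ≤ 89.37.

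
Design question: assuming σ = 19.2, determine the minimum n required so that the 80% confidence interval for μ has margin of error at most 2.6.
n ≥ 90

For margin E ≤ 2.6:
n ≥ (z* · σ / E)²
n ≥ (1.282 · 19.2 / 2.6)²
n ≥ 89.63

Minimum n = 90 (rounding up)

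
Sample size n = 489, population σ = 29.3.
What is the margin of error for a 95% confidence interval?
Margin of error = 2.60

Margin of error = z* · σ/√n
= 1.960 · 29.3/√489
= 1.960 · 29.3/22.1133
= 2.60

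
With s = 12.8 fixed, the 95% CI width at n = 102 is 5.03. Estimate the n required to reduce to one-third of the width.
n ≈ 918

CI width ∝ 1/√n
To reduce width by factor 3, need √n to grow by 3 → need 3² = 9 times as many samples.

Current: n = 102, width = 5.03
New: n = 918, width ≈ 1.66

Width reduced by factor of 5.03/1.66 = 3.03.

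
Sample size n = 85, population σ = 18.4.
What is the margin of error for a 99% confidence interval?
Margin of error = 5.14

Margin of error = z* · σ/√n
= 2.576 · 18.4/√85
= 2.576 · 18.4/9.2195
= 5.14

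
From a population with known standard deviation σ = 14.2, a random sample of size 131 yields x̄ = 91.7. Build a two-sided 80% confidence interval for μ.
(90.11, 93.29)

z-interval (σ known):
z* = 1.282 for 80% confidence

Margin of error = z* · σ/√n = 1.282 · 14.2/√131 = 1.59

CI: (91.7 - 1.59, 91.7 + 1.59) = (90.11, 93.29)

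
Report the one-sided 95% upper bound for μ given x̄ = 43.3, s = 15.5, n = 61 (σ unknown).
μ ≤ 46.62

Upper bound (one-sided):
t* = 1.671 (one-sided for 95%)
Upper bound = x̄ + t* · s/√n = 43.3 + 1.671 · 15.5/√61 = 46.62

We are 95% confident that μ ≤ 46.62.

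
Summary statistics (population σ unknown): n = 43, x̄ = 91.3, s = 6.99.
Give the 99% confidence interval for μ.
(88.42, 94.18)

t-interval (σ unknown):
df = n - 1 = 42
t* = 2.698 for 99% confidence

Margin of error = t* · s/√n = 2.698 · 6.99/√43 = 2.88

CI: (88.42, 94.18)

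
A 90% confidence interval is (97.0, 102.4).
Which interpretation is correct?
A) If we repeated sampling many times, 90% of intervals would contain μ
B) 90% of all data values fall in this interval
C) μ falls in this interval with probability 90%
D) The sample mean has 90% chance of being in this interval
A

A) Correct — this is the frequentist long-run coverage interpretation.
B) Wrong — a CI is about the parameter μ, not individual data values.
C) Wrong — μ is fixed; the randomness lives in the interval, not in μ.
D) Wrong — x̄ is observed and sits in the interval by construction.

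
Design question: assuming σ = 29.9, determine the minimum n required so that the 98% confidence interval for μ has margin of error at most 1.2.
n ≥ 3359

For margin E ≤ 1.2:
n ≥ (z* · σ / E)²
n ≥ (2.326 · 29.9 / 1.2)²
n ≥ 3358.92

Minimum n = 3359 (rounding up)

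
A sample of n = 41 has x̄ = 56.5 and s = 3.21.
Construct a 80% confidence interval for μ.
(55.85, 57.15)

t-interval (σ unknown):
df = n - 1 = 40
t* = 1.303 for 80% confidence

Margin of error = t* · s/√n = 1.303 · 3.21/√41 = 0.65

CI: (55.85, 57.15)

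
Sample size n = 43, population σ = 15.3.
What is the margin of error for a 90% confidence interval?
Margin of error = 3.84

Margin of error = z* · σ/√n
= 1.645 · 15.3/√43
= 1.645 · 15.3/6.5574
= 3.84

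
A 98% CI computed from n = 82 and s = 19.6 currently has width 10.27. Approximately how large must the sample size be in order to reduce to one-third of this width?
n ≈ 738

CI width ∝ 1/√n
To reduce width by factor 3, need √n to grow by 3 → need 3² = 9 times as many samples.

Current: n = 82, width = 10.27
New: n = 738, width ≈ 3.36

Width reduced by factor of 10.27/3.36 = 3.06.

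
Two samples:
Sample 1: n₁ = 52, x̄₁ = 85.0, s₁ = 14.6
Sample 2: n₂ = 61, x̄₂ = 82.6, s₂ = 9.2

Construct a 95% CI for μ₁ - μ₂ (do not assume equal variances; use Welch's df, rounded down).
(-2.26, 7.06)

Difference: x̄₁ - x̄₂ = 2.40
SE = √(s₁²/n₁ + s₂²/n₂) = √(14.6²/52 + 9.2²/61) = 2.3424
df = 83.26 → 83 (Welch–Satterthwaite, rounded down)
t* = 1.989

CI: 2.40 ± 1.989 · 2.3424 = 2.40 ± 4.66 = (-2.26, 7.06)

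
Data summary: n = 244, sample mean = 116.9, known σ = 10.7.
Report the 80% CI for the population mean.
(116.02, 117.78)

z-interval (σ known):
z* = 1.282 for 80% confidence

Margin of error = z* · σ/√n = 1.282 · 10.7/√244 = 0.88

CI: (116.9 - 0.88, 116.9 + 0.88) = (116.02, 117.78)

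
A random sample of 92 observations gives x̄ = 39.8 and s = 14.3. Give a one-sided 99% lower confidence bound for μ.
μ ≥ 36.27

Lower bound (one-sided):
t* = 2.368 (one-sided for 99%)
Lower bound = x̄ - t* · s/√n = 39.8 - 2.368 · 14.3/√92 = 36.27

We are 99% confident that μ ≥ 36.27.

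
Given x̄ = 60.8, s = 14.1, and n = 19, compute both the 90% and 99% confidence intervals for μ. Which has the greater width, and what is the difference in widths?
99% CI is wider by 7.40

df = 18
90% CI: t* = 1.734, (55.19, 66.41), width = 2 · t* · s/√n = 11.22
99% CI: t* = 2.878, (51.49, 70.11), width = 2 · t* · s/√n = 18.62

The 99% CI is wider by 18.62 - 11.22 = 7.40.
Higher confidence requires a wider interval.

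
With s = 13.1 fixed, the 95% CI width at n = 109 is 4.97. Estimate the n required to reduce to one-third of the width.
n ≈ 981

CI width ∝ 1/√n
To reduce width by factor 3, need √n to grow by 3 → need 3² = 9 times as many samples.

Current: n = 109, width = 4.97
New: n = 981, width ≈ 1.64

Width reduced by factor of 4.97/1.64 = 3.03.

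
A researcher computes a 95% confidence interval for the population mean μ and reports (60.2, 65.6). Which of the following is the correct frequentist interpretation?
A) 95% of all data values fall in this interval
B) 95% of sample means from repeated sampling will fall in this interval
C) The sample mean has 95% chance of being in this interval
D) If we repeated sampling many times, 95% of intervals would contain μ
D

A) Wrong — a CI is about the parameter μ, not individual data values.
B) Wrong — coverage applies to intervals containing μ, not to future x̄ values.
C) Wrong — x̄ is observed and sits in the interval by construction.
D) Correct — this is the frequentist long-run coverage interpretation.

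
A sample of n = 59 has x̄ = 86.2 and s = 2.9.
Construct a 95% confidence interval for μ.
(85.44, 86.96)

t-interval (σ unknown):
df = n - 1 = 58
t* = 2.002 for 95% confidence

Margin of error = t* · s/√n = 2.002 · 2.9/√59 = 0.76

CI: (85.44, 86.96)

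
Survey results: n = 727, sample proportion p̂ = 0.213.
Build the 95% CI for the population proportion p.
(0.183, 0.243)

Proportion CI:
SE = √(p̂(1-p̂)/n) = √(0.213 · 0.787 / 727) = 0.01518

z* = 1.960
Margin = z* · SE = 1.960 · 0.01518 = 0.0298

CI: 0.213 ± 0.0298 = (0.183, 0.243)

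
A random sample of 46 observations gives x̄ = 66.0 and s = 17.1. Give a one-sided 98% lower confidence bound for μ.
μ ≥ 60.67

Lower bound (one-sided):
t* = 2.115 (one-sided for 98%)
Lower bound = x̄ - t* · s/√n = 66.0 - 2.115 · 17.1/√46 = 60.67

We are 98% confident that μ ≥ 60.67.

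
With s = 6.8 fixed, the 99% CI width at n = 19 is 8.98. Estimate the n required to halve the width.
n ≈ 76

CI width ∝ 1/√n
To reduce width by factor 2, need √n to grow by 2 → need 2² = 4 times as many samples.

Current: n = 19, width = 8.98
New: n = 76, width ≈ 4.12

Width reduced by factor of 8.98/4.12 = 2.18.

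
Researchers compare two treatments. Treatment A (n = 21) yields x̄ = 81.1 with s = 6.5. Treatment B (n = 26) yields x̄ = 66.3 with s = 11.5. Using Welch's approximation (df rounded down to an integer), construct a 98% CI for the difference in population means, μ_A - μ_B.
(8.34, 21.26)

Difference: x̄₁ - x̄₂ = 14.80
SE = √(s₁²/n₁ + s₂²/n₂) = √(6.5²/21 + 11.5²/26) = 2.6643
df = 40.72 → 40 (Welch–Satterthwaite, rounded down)
t* = 2.423

CI: 14.80 ± 2.423 · 2.6643 = 14.80 ± 6.46 = (8.34, 21.26)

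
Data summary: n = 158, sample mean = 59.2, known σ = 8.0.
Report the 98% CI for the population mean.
(57.72, 60.68)

z-interval (σ known):
z* = 2.326 for 98% confidence

Margin of error = z* · σ/√n = 2.326 · 8.0/√158 = 1.48

CI: (59.2 - 1.48, 59.2 + 1.48) = (57.72, 60.68)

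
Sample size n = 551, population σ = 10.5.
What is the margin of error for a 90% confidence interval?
Margin of error = 0.74

Margin of error = z* · σ/√n
= 1.645 · 10.5/√551
= 1.645 · 10.5/23.4734
= 0.74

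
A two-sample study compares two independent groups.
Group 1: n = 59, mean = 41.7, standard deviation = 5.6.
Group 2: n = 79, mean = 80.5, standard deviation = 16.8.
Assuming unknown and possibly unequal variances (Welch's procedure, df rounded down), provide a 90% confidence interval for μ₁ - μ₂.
(-42.16, -35.44)

Difference: x̄₁ - x̄₂ = -38.80
SE = √(s₁²/n₁ + s₂²/n₂) = √(5.6²/59 + 16.8²/79) = 2.0259
df = 99.96 → 99 (Welch–Satterthwaite, rounded down)
t* = 1.660

CI: -38.80 ± 1.660 · 2.0259 = -38.80 ± 3.36 = (-42.16, -35.44)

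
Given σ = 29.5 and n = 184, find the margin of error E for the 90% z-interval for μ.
Margin of error = 3.58

Margin of error = z* · σ/√n
= 1.645 · 29.5/√184
= 1.645 · 29.5/13.5647
= 3.58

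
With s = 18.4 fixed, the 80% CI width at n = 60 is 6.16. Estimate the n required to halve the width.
n ≈ 240

CI width ∝ 1/√n
To reduce width by factor 2, need √n to grow by 2 → need 2² = 4 times as many samples.

Current: n = 60, width = 6.16
New: n = 240, width ≈ 3.05

Width reduced by factor of 6.16/3.05 = 2.02.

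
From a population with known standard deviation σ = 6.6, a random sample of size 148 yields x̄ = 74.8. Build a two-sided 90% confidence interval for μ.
(73.91, 75.69)

z-interval (σ known):
z* = 1.645 for 90% confidence

Margin of error = z* · σ/√n = 1.645 · 6.6/√148 = 0.89

CI: (74.8 - 0.89, 74.8 + 0.89) = (73.91, 75.69)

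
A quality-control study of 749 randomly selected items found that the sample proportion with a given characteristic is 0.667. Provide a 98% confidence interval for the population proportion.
(0.627, 0.707)

Proportion CI:
SE = √(p̂(1-p̂)/n) = √(0.667 · 0.333 / 749) = 0.01722

z* = 2.326
Margin = z* · SE = 2.326 · 0.01722 = 0.0401

CI: 0.667 ± 0.0401 = (0.627, 0.707)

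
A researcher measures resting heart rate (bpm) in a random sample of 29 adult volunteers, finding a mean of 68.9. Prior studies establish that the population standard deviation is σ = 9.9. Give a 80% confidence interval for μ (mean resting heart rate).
(66.54, 71.26)

z-interval (σ known):
z* = 1.282 for 80% confidence

Margin of error = z* · σ/√n = 1.282 · 9.9/√29 = 2.36

CI: (68.9 - 2.36, 68.9 + 2.36) = (66.54, 71.26)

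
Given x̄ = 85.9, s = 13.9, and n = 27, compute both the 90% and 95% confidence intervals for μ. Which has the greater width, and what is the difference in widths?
95% CI is wider by 1.87

df = 26
90% CI: t* = 1.706, (81.34, 90.46), width = 2 · t* · s/√n = 9.13
95% CI: t* = 2.056, (80.40, 91.40), width = 2 · t* · s/√n = 11.00

The 95% CI is wider by 11.00 - 9.13 = 1.87.
Higher confidence requires a wider interval.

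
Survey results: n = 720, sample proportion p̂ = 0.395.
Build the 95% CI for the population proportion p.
(0.359, 0.431)

Proportion CI:
SE = √(p̂(1-p̂)/n) = √(0.395 · 0.605 / 720) = 0.01822

z* = 1.960
Margin = z* · SE = 1.960 · 0.01822 = 0.0357

CI: 0.395 ± 0.0357 = (0.359, 0.431)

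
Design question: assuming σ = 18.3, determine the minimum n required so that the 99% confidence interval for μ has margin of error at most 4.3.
n ≥ 121

For margin E ≤ 4.3:
n ≥ (z* · σ / E)²
n ≥ (2.576 · 18.3 / 4.3)²
n ≥ 120.19

Minimum n = 121 (rounding up)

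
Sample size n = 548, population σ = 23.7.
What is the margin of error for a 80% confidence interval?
Margin of error = 1.30

Margin of error = z* · σ/√n
= 1.282 · 23.7/√548
= 1.282 · 23.7/23.4094
= 1.30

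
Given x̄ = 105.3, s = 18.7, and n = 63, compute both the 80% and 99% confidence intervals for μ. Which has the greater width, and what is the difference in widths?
99% CI is wider by 6.42

df = 62
80% CI: t* = 1.295, (102.25, 108.35), width = 2 · t* · s/√n = 6.10
99% CI: t* = 2.657, (99.04, 111.56), width = 2 · t* · s/√n = 12.52

The 99% CI is wider by 12.52 - 6.10 = 6.42.
Higher confidence requires a wider interval.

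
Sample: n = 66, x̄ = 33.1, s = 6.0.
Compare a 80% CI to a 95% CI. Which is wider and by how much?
95% CI is wider by 1.04

df = 65
80% CI: t* = 1.295, (32.14, 34.06), width = 2 · t* · s/√n = 1.91
95% CI: t* = 1.997, (31.63, 34.57), width = 2 · t* · s/√n = 2.95

The 95% CI is wider by 2.95 - 1.91 = 1.04.
Higher confidence requires a wider interval.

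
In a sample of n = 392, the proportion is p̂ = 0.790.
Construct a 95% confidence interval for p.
(0.750, 0.830)

Proportion CI:
SE = √(p̂(1-p̂)/n) = √(0.790 · 0.210 / 392) = 0.02057

z* = 1.960
Margin = z* · SE = 1.960 · 0.02057 = 0.0403

CI: 0.790 ± 0.0403 = (0.750, 0.830)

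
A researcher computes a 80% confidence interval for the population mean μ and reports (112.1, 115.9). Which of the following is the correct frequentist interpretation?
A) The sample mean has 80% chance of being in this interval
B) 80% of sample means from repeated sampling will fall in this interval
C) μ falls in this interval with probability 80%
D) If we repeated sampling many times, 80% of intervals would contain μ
D

A) Wrong — x̄ is observed and sits in the interval by construction.
B) Wrong — coverage applies to intervals containing μ, not to future x̄ values.
C) Wrong — μ is fixed; the randomness lives in the interval, not in μ.
D) Correct — this is the frequentist long-run coverage interpretation.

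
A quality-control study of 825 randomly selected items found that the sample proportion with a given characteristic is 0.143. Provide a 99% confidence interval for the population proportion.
(0.112, 0.174)

Proportion CI:
SE = √(p̂(1-p̂)/n) = √(0.143 · 0.857 / 825) = 0.01219

z* = 2.576
Margin = z* · SE = 2.576 · 0.01219 = 0.0314

CI: 0.143 ± 0.0314 = (0.112, 0.174)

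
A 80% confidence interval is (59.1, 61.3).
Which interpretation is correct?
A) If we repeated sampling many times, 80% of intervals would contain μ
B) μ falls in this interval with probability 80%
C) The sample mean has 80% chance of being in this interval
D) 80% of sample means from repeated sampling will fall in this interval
A

A) Correct — this is the frequentist long-run coverage interpretation.
B) Wrong — μ is fixed; the randomness lives in the interval, not in μ.
C) Wrong — x̄ is observed and sits in the interval by construction.
D) Wrong — coverage applies to intervals containing μ, not to future x̄ values.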